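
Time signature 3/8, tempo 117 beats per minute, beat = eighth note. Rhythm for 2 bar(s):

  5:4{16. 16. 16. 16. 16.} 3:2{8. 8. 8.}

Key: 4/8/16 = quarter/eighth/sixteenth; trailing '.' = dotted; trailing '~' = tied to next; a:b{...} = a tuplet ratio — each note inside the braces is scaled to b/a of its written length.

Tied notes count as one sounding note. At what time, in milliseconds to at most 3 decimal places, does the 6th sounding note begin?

note 6 onset = 3b = 1538.462ms

1. 0.0ms @ 0 + 307.692ms (3/5)
2. 307.692ms @ 3/5 + 307.692ms (3/5)
3. 615.385ms @ 6/5 + 307.692ms (3/5)
4. 923.077ms @ 9/5 + 307.692ms (3/5)
5. 1230.769ms @ 12/5 + 307.692ms (3/5)
6. 1538.462ms @ 3 + 512.821ms (1)
7. 2051.282ms @ 4 + 512.821ms (1)
8. 2564.103ms @ 5 + 512.821ms (1)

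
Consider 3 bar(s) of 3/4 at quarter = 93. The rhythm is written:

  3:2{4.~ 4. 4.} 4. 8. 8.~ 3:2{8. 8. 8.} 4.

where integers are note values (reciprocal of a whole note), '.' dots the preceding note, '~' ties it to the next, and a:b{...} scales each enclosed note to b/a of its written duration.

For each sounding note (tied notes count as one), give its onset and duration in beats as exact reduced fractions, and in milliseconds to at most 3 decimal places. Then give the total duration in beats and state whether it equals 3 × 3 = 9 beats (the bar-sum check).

1) 0.0ms=0b +1290.323ms=2b
2) 1290.323ms=2b +645.161ms=1b
3) 1935.484ms=3b +967.742ms=3/2b
4) 2903.226ms=9/2b +483.871ms=3/4b
5) 3387.097ms=21/4b +806.452ms=5/4b
6) 4193.548ms=13/2b +322.581ms=1/2b
7) 4516.129ms=7b +322.581ms=1/2b
8) 4838.71ms=15/2b +967.742ms=3/2b
Σ=9b of 9 (93bpm 3/4) — PASS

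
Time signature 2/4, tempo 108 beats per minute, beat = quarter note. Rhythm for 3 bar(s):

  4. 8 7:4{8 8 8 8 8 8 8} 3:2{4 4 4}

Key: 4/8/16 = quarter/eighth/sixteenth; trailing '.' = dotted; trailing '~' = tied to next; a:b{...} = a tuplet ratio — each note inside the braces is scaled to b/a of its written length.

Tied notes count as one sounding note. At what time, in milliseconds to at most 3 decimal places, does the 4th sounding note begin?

1. 0.0ms @ 0 + 833.333ms (3/2)
2. 833.333ms @ 3/2 + 277.778ms (1/2)
3. 1111.111ms @ 2 + 158.73ms (2/7)
4. 1269.841ms @ 16/7 + 158.73ms (2/7)
5. 1428.571ms @ 18/7 + 158.73ms (2/7)
6. 1587.302ms @ 20/7 + 158.73ms (2/7)
7. 1746.032ms @ 22/7 + 158.73ms (2/7)
8. 1904.762ms @ 24/7 + 158.73ms (2/7)
9. 2063.492ms @ 26/7 + 158.73ms (2/7)
10. 2222.222ms @ 4 + 370.37ms (2/3)
11. 2592.593ms @ 14/3 + 370.37ms (2/3)
12. 2962.963ms @ 16/3 + 370.37ms (2/3)

note 4 onset = 16/7b = 1269.841ms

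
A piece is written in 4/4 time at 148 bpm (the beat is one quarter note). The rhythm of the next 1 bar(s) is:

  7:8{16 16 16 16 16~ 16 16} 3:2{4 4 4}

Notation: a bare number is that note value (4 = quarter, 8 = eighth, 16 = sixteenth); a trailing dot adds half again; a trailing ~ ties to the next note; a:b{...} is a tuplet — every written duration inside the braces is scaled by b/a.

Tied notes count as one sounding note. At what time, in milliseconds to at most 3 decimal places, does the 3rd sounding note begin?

1. 0.0ms @ 0 + 115.83ms (2/7)
2. 115.83ms @ 2/7 + 115.83ms (2/7)
3. 231.66ms @ 4/7 + 115.83ms (2/7)
4. 347.49ms @ 6/7 + 115.83ms (2/7)
5. 463.32ms @ 8/7 + 231.66ms (4/7)
6. 694.981ms @ 12/7 + 115.83ms (2/7)
7. 810.811ms @ 2 + 270.27ms (2/3)
8. 1081.081ms @ 8/3 + 270.27ms (2/3)
9. 1351.351ms @ 10/3 + 270.27ms (2/3)

note 3 onset = 4/7b = 231.66ms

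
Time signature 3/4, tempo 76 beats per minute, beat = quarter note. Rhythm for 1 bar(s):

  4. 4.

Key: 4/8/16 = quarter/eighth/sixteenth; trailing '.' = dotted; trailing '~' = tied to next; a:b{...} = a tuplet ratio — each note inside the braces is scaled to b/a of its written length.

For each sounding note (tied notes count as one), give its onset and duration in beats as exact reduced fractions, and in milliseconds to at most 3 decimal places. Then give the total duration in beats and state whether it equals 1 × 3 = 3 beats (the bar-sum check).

1) 0.0ms=0b +1184.211ms=3/2b
2) 1184.211ms=3/2b +1184.211ms=3/2b
Σ=3b of 3 (76bpm 3/4) — PASS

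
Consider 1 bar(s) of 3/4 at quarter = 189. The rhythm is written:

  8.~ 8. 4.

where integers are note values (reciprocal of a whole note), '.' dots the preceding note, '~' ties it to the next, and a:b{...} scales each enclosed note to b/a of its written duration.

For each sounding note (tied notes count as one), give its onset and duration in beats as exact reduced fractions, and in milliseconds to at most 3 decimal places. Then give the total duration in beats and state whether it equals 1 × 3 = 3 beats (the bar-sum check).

1) 0.0ms=0b +476.19ms=3/2b
2) 476.19ms=3/2b +476.19ms=3/2b
Σ=3b of 3 (189bpm 3/4) — PASS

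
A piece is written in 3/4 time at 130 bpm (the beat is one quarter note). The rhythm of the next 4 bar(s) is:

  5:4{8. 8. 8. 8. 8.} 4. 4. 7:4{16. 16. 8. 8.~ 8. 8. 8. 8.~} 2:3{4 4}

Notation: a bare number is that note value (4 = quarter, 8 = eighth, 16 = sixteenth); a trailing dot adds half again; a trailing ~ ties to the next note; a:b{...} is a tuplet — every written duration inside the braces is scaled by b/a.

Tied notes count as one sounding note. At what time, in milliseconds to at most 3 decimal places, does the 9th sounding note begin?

note 9 onset = 87/14b = 2868.132ms

1. 0.0ms @ 0 + 276.923ms (3/5)
2. 276.923ms @ 3/5 + 276.923ms (3/5)
3. 553.846ms @ 6/5 + 276.923ms (3/5)
4. 830.769ms @ 9/5 + 276.923ms (3/5)
5. 1107.692ms @ 12/5 + 276.923ms (3/5)
6. 1384.615ms @ 3 + 692.308ms (3/2)
7. 2076.923ms @ 9/2 + 692.308ms (3/2)
8. 2769.231ms @ 6 + 98.901ms (3/14)
9. 2868.132ms @ 87/14 + 98.901ms (3/14)
10. 2967.033ms @ 45/7 + 197.802ms (3/7)
11. 3164.835ms @ 48/7 + 395.604ms (6/7)
12. 3560.44ms @ 54/7 + 197.802ms (3/7)
13. 3758.242ms @ 57/7 + 197.802ms (3/7)
14. 3956.044ms @ 60/7 + 890.11ms (27/14)
15. 4846.154ms @ 21/2 + 692.308ms (3/2)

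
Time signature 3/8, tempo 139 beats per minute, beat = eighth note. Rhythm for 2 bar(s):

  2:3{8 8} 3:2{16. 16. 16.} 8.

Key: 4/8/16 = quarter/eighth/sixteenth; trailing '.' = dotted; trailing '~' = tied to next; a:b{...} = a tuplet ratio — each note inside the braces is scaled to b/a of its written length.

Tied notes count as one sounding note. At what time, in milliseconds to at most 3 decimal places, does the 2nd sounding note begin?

note 2 onset = 3/2b = 647.482ms

1. 0.0ms @ 0 + 647.482ms (3/2)
2. 647.482ms @ 3/2 + 647.482ms (3/2)
3. 1294.964ms @ 3 + 215.827ms (1/2)
4. 1510.791ms @ 7/2 + 215.827ms (1/2)
5. 1726.619ms @ 4 + 215.827ms (1/2)
6. 1942.446ms @ 9/2 + 647.482ms (3/2)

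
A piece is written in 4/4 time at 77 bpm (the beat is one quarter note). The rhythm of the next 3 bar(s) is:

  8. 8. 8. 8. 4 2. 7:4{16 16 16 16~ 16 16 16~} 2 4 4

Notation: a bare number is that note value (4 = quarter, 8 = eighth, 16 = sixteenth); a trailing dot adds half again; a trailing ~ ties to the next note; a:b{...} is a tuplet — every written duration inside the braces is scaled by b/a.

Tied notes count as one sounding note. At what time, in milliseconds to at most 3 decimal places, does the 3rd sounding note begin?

note 3 onset = 3/2b = 1168.831ms

1. 0.0ms @ 0 + 584.416ms (3/4)
2. 584.416ms @ 3/4 + 584.416ms (3/4)
3. 1168.831ms @ 3/2 + 584.416ms (3/4)
4. 1753.247ms @ 9/4 + 584.416ms (3/4)
5. 2337.662ms @ 3 + 779.221ms (1)
6. 3116.883ms @ 4 + 2337.662ms (3)
7. 5454.545ms @ 7 + 111.317ms (1/7)
8. 5565.863ms @ 50/7 + 111.317ms (1/7)
9. 5677.18ms @ 51/7 + 111.317ms (1/7)
10. 5788.497ms @ 52/7 + 222.635ms (2/7)
11. 6011.132ms @ 54/7 + 111.317ms (1/7)
12. 6122.449ms @ 55/7 + 1669.759ms (15/7)
13. 7792.208ms @ 10 + 779.221ms (1)
14. 8571.429ms @ 11 + 779.221ms (1)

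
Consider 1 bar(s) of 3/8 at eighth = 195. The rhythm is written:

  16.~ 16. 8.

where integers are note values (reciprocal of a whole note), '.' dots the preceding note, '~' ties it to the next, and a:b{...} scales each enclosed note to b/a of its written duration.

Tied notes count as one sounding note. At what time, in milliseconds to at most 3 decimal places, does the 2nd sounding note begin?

note 2 onset = 3/2b = 461.538ms

1. 0.0ms @ 0 + 461.538ms (3/2)
2. 461.538ms @ 3/2 + 461.538ms (3/2)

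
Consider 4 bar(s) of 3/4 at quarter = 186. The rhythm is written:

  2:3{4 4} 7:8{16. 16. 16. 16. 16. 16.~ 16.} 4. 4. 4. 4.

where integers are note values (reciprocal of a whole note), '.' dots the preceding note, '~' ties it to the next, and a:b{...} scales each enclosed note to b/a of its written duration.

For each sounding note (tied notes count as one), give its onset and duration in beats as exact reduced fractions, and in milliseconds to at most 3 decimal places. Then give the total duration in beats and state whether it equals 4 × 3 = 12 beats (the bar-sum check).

1) 0.0ms=0b +483.871ms=3/2b
2) 483.871ms=3/2b +483.871ms=3/2b
3) 967.742ms=3b +138.249ms=3/7b
4) 1105.991ms=24/7b +138.249ms=3/7b
5) 1244.24ms=27/7b +138.249ms=3/7b
6) 1382.488ms=30/7b +138.249ms=3/7b
7) 1520.737ms=33/7b +138.249ms=3/7b
8) 1658.986ms=36/7b +276.498ms=6/7b
9) 1935.484ms=6b +483.871ms=3/2b
10) 2419.355ms=15/2b +483.871ms=3/2b
11) 2903.226ms=9b +483.871ms=3/2b
12) 3387.097ms=21/2b +483.871ms=3/2b
Σ=12b of 12 (186bpm 3/4) — PASS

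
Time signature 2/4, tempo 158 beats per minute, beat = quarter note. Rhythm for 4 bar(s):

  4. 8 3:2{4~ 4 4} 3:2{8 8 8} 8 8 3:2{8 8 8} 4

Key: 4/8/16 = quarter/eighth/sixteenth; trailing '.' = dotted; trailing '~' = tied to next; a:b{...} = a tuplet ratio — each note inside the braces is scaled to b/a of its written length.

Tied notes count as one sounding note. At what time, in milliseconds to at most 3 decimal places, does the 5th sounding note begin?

1. 0.0ms @ 0 + 569.62ms (3/2)
2. 569.62ms @ 3/2 + 189.873ms (1/2)
3. 759.494ms @ 2 + 506.329ms (4/3)
4. 1265.823ms @ 10/3 + 253.165ms (2/3)
5. 1518.987ms @ 4 + 126.582ms (1/3)
6. 1645.57ms @ 13/3 + 126.582ms (1/3)
7. 1772.152ms @ 14/3 + 126.582ms (1/3)
8. 1898.734ms @ 5 + 189.873ms (1/2)
9. 2088.608ms @ 11/2 + 189.873ms (1/2)
10. 2278.481ms @ 6 + 126.582ms (1/3)
11. 2405.063ms @ 19/3 + 126.582ms (1/3)
12. 2531.646ms @ 20/3 + 126.582ms (1/3)
13. 2658.228ms @ 7 + 379.747ms (1)

note 5 onset = 4b = 1518.987ms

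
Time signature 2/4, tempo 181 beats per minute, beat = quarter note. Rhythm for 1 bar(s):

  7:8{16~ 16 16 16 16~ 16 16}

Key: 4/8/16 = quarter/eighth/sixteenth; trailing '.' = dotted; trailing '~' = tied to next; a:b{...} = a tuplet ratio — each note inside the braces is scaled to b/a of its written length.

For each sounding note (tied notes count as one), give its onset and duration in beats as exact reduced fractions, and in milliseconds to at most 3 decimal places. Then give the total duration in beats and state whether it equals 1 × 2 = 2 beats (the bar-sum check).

1) 0.0ms=0b +189.424ms=4/7b
2) 189.424ms=4/7b +94.712ms=2/7b
3) 284.136ms=6/7b +94.712ms=2/7b
4) 378.848ms=8/7b +189.424ms=4/7b
5) 568.272ms=12/7b +94.712ms=2/7b
Σ=2b of 2 (181bpm 2/4) — PASS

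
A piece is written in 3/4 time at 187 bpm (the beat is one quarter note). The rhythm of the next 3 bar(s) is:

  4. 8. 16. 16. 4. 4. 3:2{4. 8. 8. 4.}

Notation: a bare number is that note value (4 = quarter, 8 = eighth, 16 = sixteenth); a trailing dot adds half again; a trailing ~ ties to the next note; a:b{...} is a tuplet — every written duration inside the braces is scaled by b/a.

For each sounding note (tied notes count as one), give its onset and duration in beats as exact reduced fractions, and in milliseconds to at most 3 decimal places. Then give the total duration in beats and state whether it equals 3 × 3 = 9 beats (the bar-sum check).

1) 0.0ms=0b +481.283ms=3/2b
2) 481.283ms=3/2b +240.642ms=3/4b
3) 721.925ms=9/4b +120.321ms=3/8b
4) 842.246ms=21/8b +120.321ms=3/8b
5) 962.567ms=3b +481.283ms=3/2b
6) 1443.85ms=9/2b +481.283ms=3/2b
7) 1925.134ms=6b +320.856ms=1b
8) 2245.989ms=7b +160.428ms=1/2b
9) 2406.417ms=15/2b +160.428ms=1/2b
10) 2566.845ms=8b +320.856ms=1b
Σ=9b of 9 (187bpm 3/4) — PASS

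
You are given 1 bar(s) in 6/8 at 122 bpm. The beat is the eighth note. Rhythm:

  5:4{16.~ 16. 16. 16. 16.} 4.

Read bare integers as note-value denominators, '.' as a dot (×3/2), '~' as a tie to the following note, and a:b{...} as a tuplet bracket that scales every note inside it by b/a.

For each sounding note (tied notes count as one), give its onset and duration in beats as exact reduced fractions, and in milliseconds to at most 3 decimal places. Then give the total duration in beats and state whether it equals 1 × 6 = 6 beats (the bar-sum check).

1) 0.0ms=0b +590.164ms=6/5b
2) 590.164ms=6/5b +295.082ms=3/5b
3) 885.246ms=9/5b +295.082ms=3/5b
4) 1180.328ms=12/5b +295.082ms=3/5b
5) 1475.41ms=3b +1475.41ms=3b
Σ=6b of 6 (122bpm 6/8) — PASS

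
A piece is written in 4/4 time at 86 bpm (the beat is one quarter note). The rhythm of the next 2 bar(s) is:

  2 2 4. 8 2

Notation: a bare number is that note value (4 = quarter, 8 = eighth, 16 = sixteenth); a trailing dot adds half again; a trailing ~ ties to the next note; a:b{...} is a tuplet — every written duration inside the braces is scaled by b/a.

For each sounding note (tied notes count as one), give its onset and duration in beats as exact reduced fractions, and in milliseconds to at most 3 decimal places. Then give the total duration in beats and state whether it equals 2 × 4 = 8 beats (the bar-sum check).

1) 0.0ms=0b +1395.349ms=2b
2) 1395.349ms=2b +1395.349ms=2b
3) 2790.698ms=4b +1046.512ms=3/2b
4) 3837.209ms=11/2b +348.837ms=1/2b
5) 4186.047ms=6b +1395.349ms=2b
Σ=8b of 8 (86bpm 4/4) — PASS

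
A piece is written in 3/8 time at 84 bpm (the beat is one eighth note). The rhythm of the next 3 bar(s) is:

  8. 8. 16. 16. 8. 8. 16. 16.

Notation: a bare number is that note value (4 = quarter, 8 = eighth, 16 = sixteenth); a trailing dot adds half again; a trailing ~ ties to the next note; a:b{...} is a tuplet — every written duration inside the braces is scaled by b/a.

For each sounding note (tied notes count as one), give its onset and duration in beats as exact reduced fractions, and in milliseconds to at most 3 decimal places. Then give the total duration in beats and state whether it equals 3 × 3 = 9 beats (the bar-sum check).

1) 0.0ms=0b +1071.429ms=3/2b
2) 1071.429ms=3/2b +1071.429ms=3/2b
3) 2142.857ms=3b +535.714ms=3/4b
4) 2678.571ms=15/4b +535.714ms=3/4b
5) 3214.286ms=9/2b +1071.429ms=3/2b
6) 4285.714ms=6b +1071.429ms=3/2b
7) 5357.143ms=15/2b +535.714ms=3/4b
8) 5892.857ms=33/4b +535.714ms=3/4b
Σ=9b of 9 (84bpm 3/8) — PASS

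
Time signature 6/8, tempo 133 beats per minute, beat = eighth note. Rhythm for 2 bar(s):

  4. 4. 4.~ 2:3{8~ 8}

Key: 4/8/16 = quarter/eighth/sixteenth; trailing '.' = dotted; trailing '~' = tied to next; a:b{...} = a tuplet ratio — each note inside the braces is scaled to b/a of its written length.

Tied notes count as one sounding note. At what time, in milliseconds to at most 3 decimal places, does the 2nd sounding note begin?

1. 0.0ms @ 0 + 1353.383ms (3)
2. 1353.383ms @ 3 + 1353.383ms (3)
3. 2706.767ms @ 6 + 2706.767ms (6)

note 2 onset = 3b = 1353.383ms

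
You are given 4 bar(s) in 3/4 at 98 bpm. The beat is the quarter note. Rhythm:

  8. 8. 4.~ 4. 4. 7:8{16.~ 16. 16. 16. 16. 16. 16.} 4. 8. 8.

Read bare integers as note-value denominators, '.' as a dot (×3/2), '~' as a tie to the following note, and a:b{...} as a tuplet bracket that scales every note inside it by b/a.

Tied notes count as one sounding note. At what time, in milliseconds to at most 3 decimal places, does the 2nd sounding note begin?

1. 0.0ms @ 0 + 459.184ms (3/4)
2. 459.184ms @ 3/4 + 459.184ms (3/4)
3. 918.367ms @ 3/2 + 1836.735ms (3)
4. 2755.102ms @ 9/2 + 918.367ms (3/2)
5. 3673.469ms @ 6 + 524.781ms (6/7)
6. 4198.251ms @ 48/7 + 262.391ms (3/7)
7. 4460.641ms @ 51/7 + 262.391ms (3/7)
8. 4723.032ms @ 54/7 + 262.391ms (3/7)
9. 4985.423ms @ 57/7 + 262.391ms (3/7)
10. 5247.813ms @ 60/7 + 262.391ms (3/7)
11. 5510.204ms @ 9 + 918.367ms (3/2)
12. 6428.571ms @ 21/2 + 459.184ms (3/4)
13. 6887.755ms @ 45/4 + 459.184ms (3/4)

note 2 onset = 3/4b = 459.184ms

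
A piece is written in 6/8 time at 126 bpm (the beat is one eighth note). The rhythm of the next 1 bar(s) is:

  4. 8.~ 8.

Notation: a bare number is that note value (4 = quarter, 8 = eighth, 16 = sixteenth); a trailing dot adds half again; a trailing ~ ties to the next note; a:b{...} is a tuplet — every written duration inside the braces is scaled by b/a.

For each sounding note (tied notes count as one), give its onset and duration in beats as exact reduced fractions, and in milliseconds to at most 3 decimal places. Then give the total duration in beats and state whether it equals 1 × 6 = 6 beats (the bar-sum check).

1) 0.0ms=0b +1428.571ms=3b
2) 1428.571ms=3b +1428.571ms=3b
Σ=6b of 6 (126bpm 6/8) — PASS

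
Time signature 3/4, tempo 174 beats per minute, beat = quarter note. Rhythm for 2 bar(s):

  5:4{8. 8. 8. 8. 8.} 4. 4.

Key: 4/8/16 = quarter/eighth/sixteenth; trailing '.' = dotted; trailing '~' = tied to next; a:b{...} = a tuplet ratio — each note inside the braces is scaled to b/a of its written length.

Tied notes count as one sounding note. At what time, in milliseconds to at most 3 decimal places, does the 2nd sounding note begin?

note 2 onset = 3/5b = 206.897ms

1. 0.0ms @ 0 + 206.897ms (3/5)
2. 206.897ms @ 3/5 + 206.897ms (3/5)
3. 413.793ms @ 6/5 + 206.897ms (3/5)
4. 620.69ms @ 9/5 + 206.897ms (3/5)
5. 827.586ms @ 12/5 + 206.897ms (3/5)
6. 1034.483ms @ 3 + 517.241ms (3/2)
7. 1551.724ms @ 9/2 + 517.241ms (3/2)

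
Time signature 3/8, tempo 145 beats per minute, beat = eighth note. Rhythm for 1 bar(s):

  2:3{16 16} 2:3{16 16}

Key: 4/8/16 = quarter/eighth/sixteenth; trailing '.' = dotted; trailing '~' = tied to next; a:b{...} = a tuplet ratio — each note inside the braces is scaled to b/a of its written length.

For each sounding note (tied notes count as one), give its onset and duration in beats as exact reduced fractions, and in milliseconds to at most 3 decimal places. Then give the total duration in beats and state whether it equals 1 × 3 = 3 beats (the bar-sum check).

1) 0.0ms=0b +310.345ms=3/4b
2) 310.345ms=3/4b +310.345ms=3/4b
3) 620.69ms=3/2b +310.345ms=3/4b
4) 931.034ms=9/4b +310.345ms=3/4b
Σ=3b of 3 (145bpm 3/8) — PASS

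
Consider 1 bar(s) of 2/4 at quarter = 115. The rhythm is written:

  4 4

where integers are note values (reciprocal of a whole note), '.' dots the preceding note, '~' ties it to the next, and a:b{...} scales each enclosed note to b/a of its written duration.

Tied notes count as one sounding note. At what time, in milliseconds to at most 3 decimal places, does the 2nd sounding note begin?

note 2 onset = 1b = 521.739ms

1. 0.0ms @ 0 + 521.739ms (1)
2. 521.739ms @ 1 + 521.739ms (1)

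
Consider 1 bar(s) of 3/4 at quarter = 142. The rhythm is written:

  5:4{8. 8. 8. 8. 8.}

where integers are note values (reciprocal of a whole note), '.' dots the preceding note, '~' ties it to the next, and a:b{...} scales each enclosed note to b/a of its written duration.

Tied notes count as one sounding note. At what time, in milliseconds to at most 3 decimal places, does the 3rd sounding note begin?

note 3 onset = 6/5b = 507.042ms

1. 0.0ms @ 0 + 253.521ms (3/5)
2. 253.521ms @ 3/5 + 253.521ms (3/5)
3. 507.042ms @ 6/5 + 253.521ms (3/5)
4. 760.563ms @ 9/5 + 253.521ms (3/5)
5. 1014.085ms @ 12/5 + 253.521ms (3/5)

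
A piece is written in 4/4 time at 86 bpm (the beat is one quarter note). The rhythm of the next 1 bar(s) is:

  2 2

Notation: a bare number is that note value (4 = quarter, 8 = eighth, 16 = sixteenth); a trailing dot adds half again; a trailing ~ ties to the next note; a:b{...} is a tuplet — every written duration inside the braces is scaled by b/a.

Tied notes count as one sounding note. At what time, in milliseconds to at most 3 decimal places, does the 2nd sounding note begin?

note 2 onset = 2b = 1395.349ms

1. 0.0ms @ 0 + 1395.349ms (2)
2. 1395.349ms @ 2 + 1395.349ms (2)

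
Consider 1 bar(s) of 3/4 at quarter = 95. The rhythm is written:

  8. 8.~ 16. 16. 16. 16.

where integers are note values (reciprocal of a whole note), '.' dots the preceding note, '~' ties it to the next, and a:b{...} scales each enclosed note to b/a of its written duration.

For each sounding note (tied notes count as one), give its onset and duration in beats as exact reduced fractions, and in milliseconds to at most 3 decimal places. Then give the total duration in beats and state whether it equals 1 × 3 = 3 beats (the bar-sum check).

1) 0.0ms=0b +473.684ms=3/4b
2) 473.684ms=3/4b +710.526ms=9/8b
3) 1184.211ms=15/8b +236.842ms=3/8b
4) 1421.053ms=9/4b +236.842ms=3/8b
5) 1657.895ms=21/8b +236.842ms=3/8b
Σ=3b of 3 (95bpm 3/4) — PASS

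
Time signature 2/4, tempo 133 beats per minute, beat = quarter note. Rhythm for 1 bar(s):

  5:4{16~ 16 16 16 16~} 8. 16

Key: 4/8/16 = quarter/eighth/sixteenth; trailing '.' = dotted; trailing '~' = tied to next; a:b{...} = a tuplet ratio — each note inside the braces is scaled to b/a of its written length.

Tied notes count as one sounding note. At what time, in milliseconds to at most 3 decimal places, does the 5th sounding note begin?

1. 0.0ms @ 0 + 180.451ms (2/5)
2. 180.451ms @ 2/5 + 90.226ms (1/5)
3. 270.677ms @ 3/5 + 90.226ms (1/5)
4. 360.902ms @ 4/5 + 428.571ms (19/20)
5. 789.474ms @ 7/4 + 112.782ms (1/4)

note 5 onset = 7/4b = 789.474ms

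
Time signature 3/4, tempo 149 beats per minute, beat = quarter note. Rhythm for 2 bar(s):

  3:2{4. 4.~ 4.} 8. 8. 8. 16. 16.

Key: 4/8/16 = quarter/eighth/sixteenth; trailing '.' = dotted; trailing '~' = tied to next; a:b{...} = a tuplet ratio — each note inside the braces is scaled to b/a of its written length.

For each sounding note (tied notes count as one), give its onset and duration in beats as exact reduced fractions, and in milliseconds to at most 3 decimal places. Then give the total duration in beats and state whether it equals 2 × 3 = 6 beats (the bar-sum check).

1) 0.0ms=0b +402.685ms=1b
2) 402.685ms=1b +805.369ms=2b
3) 1208.054ms=3b +302.013ms=3/4b
4) 1510.067ms=15/4b +302.013ms=3/4b
5) 1812.081ms=9/2b +302.013ms=3/4b
6) 2114.094ms=21/4b +151.007ms=3/8b
7) 2265.101ms=45/8b +151.007ms=3/8b
Σ=6b of 6 (149bpm 3/4) — PASS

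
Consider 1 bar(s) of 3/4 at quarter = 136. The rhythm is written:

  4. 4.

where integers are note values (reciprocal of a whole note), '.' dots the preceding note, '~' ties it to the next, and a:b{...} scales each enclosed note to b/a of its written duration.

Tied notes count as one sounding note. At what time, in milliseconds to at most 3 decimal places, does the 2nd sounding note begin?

note 2 onset = 3/2b = 661.765ms

1. 0.0ms @ 0 + 661.765ms (3/2)
2. 661.765ms @ 3/2 + 661.765ms (3/2)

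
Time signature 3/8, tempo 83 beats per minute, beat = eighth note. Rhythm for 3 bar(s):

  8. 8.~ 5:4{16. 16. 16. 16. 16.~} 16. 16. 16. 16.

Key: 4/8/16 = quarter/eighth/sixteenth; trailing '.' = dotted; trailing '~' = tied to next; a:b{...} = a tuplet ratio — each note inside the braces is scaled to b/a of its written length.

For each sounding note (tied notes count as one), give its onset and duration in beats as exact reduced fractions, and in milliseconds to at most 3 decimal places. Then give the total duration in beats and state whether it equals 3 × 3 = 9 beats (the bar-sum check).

1) 0.0ms=0b +1084.337ms=3/2b
2) 1084.337ms=3/2b +1518.072ms=21/10b
3) 2602.41ms=18/5b +433.735ms=3/5b
4) 3036.145ms=21/5b +433.735ms=3/5b
5) 3469.88ms=24/5b +433.735ms=3/5b
6) 3903.614ms=27/5b +975.904ms=27/20b
7) 4879.518ms=27/4b +542.169ms=3/4b
8) 5421.687ms=15/2b +542.169ms=3/4b
9) 5963.855ms=33/4b +542.169ms=3/4b
Σ=9b of 9 (83bpm 3/8) — PASS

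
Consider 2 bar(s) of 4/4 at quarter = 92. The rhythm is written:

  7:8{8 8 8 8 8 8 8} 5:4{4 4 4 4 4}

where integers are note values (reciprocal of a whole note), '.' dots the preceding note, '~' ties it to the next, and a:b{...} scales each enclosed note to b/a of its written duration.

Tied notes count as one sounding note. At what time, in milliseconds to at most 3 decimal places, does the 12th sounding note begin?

1. 0.0ms @ 0 + 372.671ms (4/7)
2. 372.671ms @ 4/7 + 372.671ms (4/7)
3. 745.342ms @ 8/7 + 372.671ms (4/7)
4. 1118.012ms @ 12/7 + 372.671ms (4/7)
5. 1490.683ms @ 16/7 + 372.671ms (4/7)
6. 1863.354ms @ 20/7 + 372.671ms (4/7)
7. 2236.025ms @ 24/7 + 372.671ms (4/7)
8. 2608.696ms @ 4 + 521.739ms (4/5)
9. 3130.435ms @ 24/5 + 521.739ms (4/5)
10. 3652.174ms @ 28/5 + 521.739ms (4/5)
11. 4173.913ms @ 32/5 + 521.739ms (4/5)
12. 4695.652ms @ 36/5 + 521.739ms (4/5)

note 12 onset = 36/5b = 4695.652ms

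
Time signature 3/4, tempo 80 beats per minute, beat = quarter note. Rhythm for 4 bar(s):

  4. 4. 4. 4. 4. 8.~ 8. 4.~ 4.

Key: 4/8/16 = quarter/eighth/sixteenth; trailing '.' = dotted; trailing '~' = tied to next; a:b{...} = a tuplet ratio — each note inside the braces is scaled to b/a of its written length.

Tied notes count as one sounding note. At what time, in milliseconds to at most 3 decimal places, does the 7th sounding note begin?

1. 0.0ms @ 0 + 1125.0ms (3/2)
2. 1125.0ms @ 3/2 + 1125.0ms (3/2)
3. 2250.0ms @ 3 + 1125.0ms (3/2)
4. 3375.0ms @ 9/2 + 1125.0ms (3/2)
5. 4500.0ms @ 6 + 1125.0ms (3/2)
6. 5625.0ms @ 15/2 + 1125.0ms (3/2)
7. 6750.0ms @ 9 + 2250.0ms (3)

note 7 onset = 9b = 6750.0ms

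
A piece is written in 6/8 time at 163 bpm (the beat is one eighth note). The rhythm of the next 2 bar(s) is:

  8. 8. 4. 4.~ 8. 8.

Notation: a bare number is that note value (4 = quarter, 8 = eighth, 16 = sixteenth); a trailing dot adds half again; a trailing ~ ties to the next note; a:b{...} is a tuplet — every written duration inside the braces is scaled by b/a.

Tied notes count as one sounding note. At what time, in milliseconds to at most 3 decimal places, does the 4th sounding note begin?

note 4 onset = 6b = 2208.589ms

1. 0.0ms @ 0 + 552.147ms (3/2)
2. 552.147ms @ 3/2 + 552.147ms (3/2)
3. 1104.294ms @ 3 + 1104.294ms (3)
4. 2208.589ms @ 6 + 1656.442ms (9/2)
5. 3865.031ms @ 21/2 + 552.147ms (3/2)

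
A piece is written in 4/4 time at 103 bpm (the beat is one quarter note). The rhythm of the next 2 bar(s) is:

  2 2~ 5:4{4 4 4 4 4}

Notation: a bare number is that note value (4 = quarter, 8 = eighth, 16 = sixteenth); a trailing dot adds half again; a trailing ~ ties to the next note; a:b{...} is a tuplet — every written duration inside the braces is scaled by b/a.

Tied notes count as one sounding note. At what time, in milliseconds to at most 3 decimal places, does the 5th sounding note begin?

1. 0.0ms @ 0 + 1165.049ms (2)
2. 1165.049ms @ 2 + 1631.068ms (14/5)
3. 2796.117ms @ 24/5 + 466.019ms (4/5)
4. 3262.136ms @ 28/5 + 466.019ms (4/5)
5. 3728.155ms @ 32/5 + 466.019ms (4/5)
6. 4194.175ms @ 36/5 + 466.019ms (4/5)

note 5 onset = 32/5b = 3728.155ms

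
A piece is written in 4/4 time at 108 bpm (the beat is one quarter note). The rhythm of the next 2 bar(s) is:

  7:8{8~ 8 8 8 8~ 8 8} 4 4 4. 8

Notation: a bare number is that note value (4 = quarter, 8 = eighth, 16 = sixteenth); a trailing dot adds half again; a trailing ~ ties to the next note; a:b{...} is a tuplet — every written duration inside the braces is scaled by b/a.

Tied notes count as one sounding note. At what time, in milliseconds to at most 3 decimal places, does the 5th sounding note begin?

1. 0.0ms @ 0 + 634.921ms (8/7)
2. 634.921ms @ 8/7 + 317.46ms (4/7)
3. 952.381ms @ 12/7 + 317.46ms (4/7)
4. 1269.841ms @ 16/7 + 634.921ms (8/7)
5. 1904.762ms @ 24/7 + 317.46ms (4/7)
6. 2222.222ms @ 4 + 555.556ms (1)
7. 2777.778ms @ 5 + 555.556ms (1)
8. 3333.333ms @ 6 + 833.333ms (3/2)
9. 4166.667ms @ 15/2 + 277.778ms (1/2)

note 5 onset = 24/7b = 1904.762ms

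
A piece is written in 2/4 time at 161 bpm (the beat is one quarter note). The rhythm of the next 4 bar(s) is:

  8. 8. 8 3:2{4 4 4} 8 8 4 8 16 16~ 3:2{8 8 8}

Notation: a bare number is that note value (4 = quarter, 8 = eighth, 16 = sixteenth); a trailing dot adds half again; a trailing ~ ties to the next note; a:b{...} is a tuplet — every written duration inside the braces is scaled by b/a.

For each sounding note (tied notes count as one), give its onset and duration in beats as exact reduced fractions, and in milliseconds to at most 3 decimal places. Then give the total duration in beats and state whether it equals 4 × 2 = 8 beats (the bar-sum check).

1) 0.0ms=0b +279.503ms=3/4b
2) 279.503ms=3/4b +279.503ms=3/4b
3) 559.006ms=3/2b +186.335ms=1/2b
4) 745.342ms=2b +248.447ms=2/3b
5) 993.789ms=8/3b +248.447ms=2/3b
6) 1242.236ms=10/3b +248.447ms=2/3b
7) 1490.683ms=4b +186.335ms=1/2b
8) 1677.019ms=9/2b +186.335ms=1/2b
9) 1863.354ms=5b +372.671ms=1b
10) 2236.025ms=6b +186.335ms=1/2b
11) 2422.36ms=13/2b +93.168ms=1/4b
12) 2515.528ms=27/4b +217.391ms=7/12b
13) 2732.919ms=22/3b +124.224ms=1/3b
14) 2857.143ms=23/3b +124.224ms=1/3b
Σ=8b of 8 (161bpm 2/4) — PASS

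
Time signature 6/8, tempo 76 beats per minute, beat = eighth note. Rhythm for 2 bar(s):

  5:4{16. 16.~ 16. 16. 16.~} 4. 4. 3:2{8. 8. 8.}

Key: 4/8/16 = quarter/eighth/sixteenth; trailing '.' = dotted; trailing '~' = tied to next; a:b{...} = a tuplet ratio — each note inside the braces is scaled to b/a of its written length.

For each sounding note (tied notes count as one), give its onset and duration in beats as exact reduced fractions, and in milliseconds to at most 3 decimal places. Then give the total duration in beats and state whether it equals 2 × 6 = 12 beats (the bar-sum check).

1) 0.0ms=0b +473.684ms=3/5b
2) 473.684ms=3/5b +947.368ms=6/5b
3) 1421.053ms=9/5b +473.684ms=3/5b
4) 1894.737ms=12/5b +2842.105ms=18/5b
5) 4736.842ms=6b +2368.421ms=3b
6) 7105.263ms=9b +789.474ms=1b
7) 7894.737ms=10b +789.474ms=1b
8) 8684.211ms=11b +789.474ms=1b
Σ=12b of 12 (76bpm 6/8) — PASS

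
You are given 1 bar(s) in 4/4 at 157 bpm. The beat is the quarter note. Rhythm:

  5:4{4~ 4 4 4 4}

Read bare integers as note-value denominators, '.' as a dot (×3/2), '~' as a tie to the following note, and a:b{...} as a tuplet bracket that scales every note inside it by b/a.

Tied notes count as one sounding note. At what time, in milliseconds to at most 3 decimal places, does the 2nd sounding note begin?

1. 0.0ms @ 0 + 611.465ms (8/5)
2. 611.465ms @ 8/5 + 305.732ms (4/5)
3. 917.197ms @ 12/5 + 305.732ms (4/5)
4. 1222.93ms @ 16/5 + 305.732ms (4/5)

note 2 onset = 8/5b = 611.465ms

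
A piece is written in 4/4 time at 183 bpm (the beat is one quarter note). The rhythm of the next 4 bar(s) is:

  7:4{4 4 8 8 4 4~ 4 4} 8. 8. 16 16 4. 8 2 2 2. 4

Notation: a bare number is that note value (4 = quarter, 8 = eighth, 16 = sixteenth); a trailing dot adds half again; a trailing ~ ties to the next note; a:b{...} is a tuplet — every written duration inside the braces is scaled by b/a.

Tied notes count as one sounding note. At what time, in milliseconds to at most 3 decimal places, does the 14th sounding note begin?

1. 0.0ms @ 0 + 187.354ms (4/7)
2. 187.354ms @ 4/7 + 187.354ms (4/7)
3. 374.707ms @ 8/7 + 93.677ms (2/7)
4. 468.384ms @ 10/7 + 93.677ms (2/7)
5. 562.061ms @ 12/7 + 187.354ms (4/7)
6. 749.415ms @ 16/7 + 374.707ms (8/7)
7. 1124.122ms @ 24/7 + 187.354ms (4/7)
8. 1311.475ms @ 4 + 245.902ms (3/4)
9. 1557.377ms @ 19/4 + 245.902ms (3/4)
10. 1803.279ms @ 11/2 + 81.967ms (1/4)
11. 1885.246ms @ 23/4 + 81.967ms (1/4)
12. 1967.213ms @ 6 + 491.803ms (3/2)
13. 2459.016ms @ 15/2 + 163.934ms (1/2)
14. 2622.951ms @ 8 + 655.738ms (2)
15. 3278.689ms @ 10 + 655.738ms (2)
16. 3934.426ms @ 12 + 983.607ms (3)
17. 4918.033ms @ 15 + 327.869ms (1)

note 14 onset = 8b = 2622.951ms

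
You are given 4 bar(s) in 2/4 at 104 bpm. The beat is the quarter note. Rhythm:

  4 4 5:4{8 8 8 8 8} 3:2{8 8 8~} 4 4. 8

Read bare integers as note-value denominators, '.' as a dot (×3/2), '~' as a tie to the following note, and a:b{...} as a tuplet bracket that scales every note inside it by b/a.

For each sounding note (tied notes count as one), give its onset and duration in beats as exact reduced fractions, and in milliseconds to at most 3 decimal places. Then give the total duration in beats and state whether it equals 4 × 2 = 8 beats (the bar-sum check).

1) 0.0ms=0b +576.923ms=1b
2) 576.923ms=1b +576.923ms=1b
3) 1153.846ms=2b +230.769ms=2/5b
4) 1384.615ms=12/5b +230.769ms=2/5b
5) 1615.385ms=14/5b +230.769ms=2/5b
6) 1846.154ms=16/5b +230.769ms=2/5b
7) 2076.923ms=18/5b +230.769ms=2/5b
8) 2307.692ms=4b +192.308ms=1/3b
9) 2500.0ms=13/3b +192.308ms=1/3b
10) 2692.308ms=14/3b +769.231ms=4/3b
11) 3461.538ms=6b +865.385ms=3/2b
12) 4326.923ms=15/2b +288.462ms=1/2b
Σ=8b of 8 (104bpm 2/4) — PASS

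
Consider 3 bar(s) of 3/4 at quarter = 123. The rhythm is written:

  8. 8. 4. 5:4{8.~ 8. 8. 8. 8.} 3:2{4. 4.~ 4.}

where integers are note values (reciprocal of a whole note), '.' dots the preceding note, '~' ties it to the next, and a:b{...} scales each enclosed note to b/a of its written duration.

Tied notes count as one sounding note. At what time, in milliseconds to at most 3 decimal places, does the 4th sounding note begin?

note 4 onset = 3b = 1463.415ms

1. 0.0ms @ 0 + 365.854ms (3/4)
2. 365.854ms @ 3/4 + 365.854ms (3/4)
3. 731.707ms @ 3/2 + 731.707ms (3/2)
4. 1463.415ms @ 3 + 585.366ms (6/5)
5. 2048.78ms @ 21/5 + 292.683ms (3/5)
6. 2341.463ms @ 24/5 + 292.683ms (3/5)
7. 2634.146ms @ 27/5 + 292.683ms (3/5)
8. 2926.829ms @ 6 + 487.805ms (1)
9. 3414.634ms @ 7 + 975.61ms (2)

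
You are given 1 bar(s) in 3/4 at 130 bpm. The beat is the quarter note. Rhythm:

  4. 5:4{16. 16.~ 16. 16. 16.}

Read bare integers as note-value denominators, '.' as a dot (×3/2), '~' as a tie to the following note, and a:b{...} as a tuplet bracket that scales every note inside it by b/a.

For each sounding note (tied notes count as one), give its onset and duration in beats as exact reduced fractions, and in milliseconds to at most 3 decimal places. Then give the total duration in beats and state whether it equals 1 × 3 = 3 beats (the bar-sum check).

1) 0.0ms=0b +692.308ms=3/2b
2) 692.308ms=3/2b +138.462ms=3/10b
3) 830.769ms=9/5b +276.923ms=3/5b
4) 1107.692ms=12/5b +138.462ms=3/10b
5) 1246.154ms=27/10b +138.462ms=3/10b
Σ=3b of 3 (130bpm 3/4) — PASS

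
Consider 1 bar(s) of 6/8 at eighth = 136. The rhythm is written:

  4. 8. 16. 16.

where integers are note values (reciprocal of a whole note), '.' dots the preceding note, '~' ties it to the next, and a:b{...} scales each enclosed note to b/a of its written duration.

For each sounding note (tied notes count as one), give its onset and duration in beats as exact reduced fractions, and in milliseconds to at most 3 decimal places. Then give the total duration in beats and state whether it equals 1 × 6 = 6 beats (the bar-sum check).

1) 0.0ms=0b +1323.529ms=3b
2) 1323.529ms=3b +661.765ms=3/2b
3) 1985.294ms=9/2b +330.882ms=3/4b
4) 2316.176ms=21/4b +330.882ms=3/4b
Σ=6b of 6 (136bpm 6/8) — PASS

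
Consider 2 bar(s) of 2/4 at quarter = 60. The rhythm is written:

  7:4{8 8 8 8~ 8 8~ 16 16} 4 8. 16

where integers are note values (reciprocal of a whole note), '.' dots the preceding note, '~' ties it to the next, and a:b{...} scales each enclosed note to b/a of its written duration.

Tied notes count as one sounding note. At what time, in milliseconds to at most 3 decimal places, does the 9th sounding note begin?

note 9 onset = 15/4b = 3750.0ms

1. 0.0ms @ 0 + 285.714ms (2/7)
2. 285.714ms @ 2/7 + 285.714ms (2/7)
3. 571.429ms @ 4/7 + 285.714ms (2/7)
4. 857.143ms @ 6/7 + 571.429ms (4/7)
5. 1428.571ms @ 10/7 + 428.571ms (3/7)
6. 1857.143ms @ 13/7 + 142.857ms (1/7)
7. 2000.0ms @ 2 + 1000.0ms (1)
8. 3000.0ms @ 3 + 750.0ms (3/4)
9. 3750.0ms @ 15/4 + 250.0ms (1/4)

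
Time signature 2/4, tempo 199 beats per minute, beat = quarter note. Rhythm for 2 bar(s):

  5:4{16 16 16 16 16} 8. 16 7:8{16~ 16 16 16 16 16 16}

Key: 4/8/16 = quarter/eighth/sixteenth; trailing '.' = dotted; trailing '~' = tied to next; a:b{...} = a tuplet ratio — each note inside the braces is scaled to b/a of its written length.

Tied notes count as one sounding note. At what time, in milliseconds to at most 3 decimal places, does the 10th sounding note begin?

note 10 onset = 20/7b = 861.45ms

1. 0.0ms @ 0 + 60.302ms (1/5)
2. 60.302ms @ 1/5 + 60.302ms (1/5)
3. 120.603ms @ 2/5 + 60.302ms (1/5)
4. 180.905ms @ 3/5 + 60.302ms (1/5)
5. 241.206ms @ 4/5 + 60.302ms (1/5)
6. 301.508ms @ 1 + 226.131ms (3/4)
7. 527.638ms @ 7/4 + 75.377ms (1/4)
8. 603.015ms @ 2 + 172.29ms (4/7)
9. 775.305ms @ 18/7 + 86.145ms (2/7)
10. 861.45ms @ 20/7 + 86.145ms (2/7)
11. 947.595ms @ 22/7 + 86.145ms (2/7)
12. 1033.74ms @ 24/7 + 86.145ms (2/7)
13. 1119.885ms @ 26/7 + 86.145ms (2/7)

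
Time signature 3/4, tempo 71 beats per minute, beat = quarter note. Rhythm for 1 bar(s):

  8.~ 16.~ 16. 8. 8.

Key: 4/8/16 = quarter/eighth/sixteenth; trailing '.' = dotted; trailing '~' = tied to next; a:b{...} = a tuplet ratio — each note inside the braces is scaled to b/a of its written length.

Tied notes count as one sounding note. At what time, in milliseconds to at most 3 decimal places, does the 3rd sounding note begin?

1. 0.0ms @ 0 + 1267.606ms (3/2)
2. 1267.606ms @ 3/2 + 633.803ms (3/4)
3. 1901.408ms @ 9/4 + 633.803ms (3/4)

note 3 onset = 9/4b = 1901.408ms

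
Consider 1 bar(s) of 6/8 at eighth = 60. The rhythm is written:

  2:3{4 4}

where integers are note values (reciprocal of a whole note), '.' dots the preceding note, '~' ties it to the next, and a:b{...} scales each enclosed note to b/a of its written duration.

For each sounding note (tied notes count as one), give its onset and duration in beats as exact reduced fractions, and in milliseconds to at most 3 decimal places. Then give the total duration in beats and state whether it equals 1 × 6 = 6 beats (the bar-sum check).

1) 0.0ms=0b +3000.0ms=3b
2) 3000.0ms=3b +3000.0ms=3b
Σ=6b of 6 (60bpm 6/8) — PASS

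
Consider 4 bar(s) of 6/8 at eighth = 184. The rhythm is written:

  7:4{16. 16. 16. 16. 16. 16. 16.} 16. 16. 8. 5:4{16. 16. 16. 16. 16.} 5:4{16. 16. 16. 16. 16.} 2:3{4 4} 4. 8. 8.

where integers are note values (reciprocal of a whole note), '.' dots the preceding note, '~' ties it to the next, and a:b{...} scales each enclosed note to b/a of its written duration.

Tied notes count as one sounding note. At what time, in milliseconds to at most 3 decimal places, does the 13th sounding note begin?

1. 0.0ms @ 0 + 139.752ms (3/7)
2. 139.752ms @ 3/7 + 139.752ms (3/7)
3. 279.503ms @ 6/7 + 139.752ms (3/7)
4. 419.255ms @ 9/7 + 139.752ms (3/7)
5. 559.006ms @ 12/7 + 139.752ms (3/7)
6. 698.758ms @ 15/7 + 139.752ms (3/7)
7. 838.509ms @ 18/7 + 139.752ms (3/7)
8. 978.261ms @ 3 + 244.565ms (3/4)
9. 1222.826ms @ 15/4 + 244.565ms (3/4)
10. 1467.391ms @ 9/2 + 489.13ms (3/2)
11. 1956.522ms @ 6 + 195.652ms (3/5)
12. 2152.174ms @ 33/5 + 195.652ms (3/5)
13. 2347.826ms @ 36/5 + 195.652ms (3/5)
14. 2543.478ms @ 39/5 + 195.652ms (3/5)
15. 2739.13ms @ 42/5 + 195.652ms (3/5)
16. 2934.783ms @ 9 + 195.652ms (3/5)
17. 3130.435ms @ 48/5 + 195.652ms (3/5)
18. 3326.087ms @ 51/5 + 195.652ms (3/5)
19. 3521.739ms @ 54/5 + 195.652ms (3/5)
20. 3717.391ms @ 57/5 + 195.652ms (3/5)
21. 3913.043ms @ 12 + 978.261ms (3)
22. 4891.304ms @ 15 + 978.261ms (3)
23. 5869.565ms @ 18 + 978.261ms (3)
24. 6847.826ms @ 21 + 489.13ms (3/2)
25. 7336.957ms @ 45/2 + 489.13ms (3/2)

note 13 onset = 36/5b = 2347.826ms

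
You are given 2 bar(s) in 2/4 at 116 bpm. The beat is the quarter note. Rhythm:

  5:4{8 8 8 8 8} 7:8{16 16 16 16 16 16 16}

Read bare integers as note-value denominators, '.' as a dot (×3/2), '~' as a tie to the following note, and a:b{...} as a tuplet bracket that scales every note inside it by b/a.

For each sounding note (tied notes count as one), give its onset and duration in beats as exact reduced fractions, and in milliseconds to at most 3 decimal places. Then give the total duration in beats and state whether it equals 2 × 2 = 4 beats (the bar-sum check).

1) 0.0ms=0b +206.897ms=2/5b
2) 206.897ms=2/5b +206.897ms=2/5b
3) 413.793ms=4/5b +206.897ms=2/5b
4) 620.69ms=6/5b +206.897ms=2/5b
5) 827.586ms=8/5b +206.897ms=2/5b
6) 1034.483ms=2b +147.783ms=2/7b
7) 1182.266ms=16/7b +147.783ms=2/7b
8) 1330.049ms=18/7b +147.783ms=2/7b
9) 1477.833ms=20/7b +147.783ms=2/7b
10) 1625.616ms=22/7b +147.783ms=2/7b
11) 1773.399ms=24/7b +147.783ms=2/7b
12) 1921.182ms=26/7b +147.783ms=2/7b
Σ=4b of 4 (116bpm 2/4) — PASS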